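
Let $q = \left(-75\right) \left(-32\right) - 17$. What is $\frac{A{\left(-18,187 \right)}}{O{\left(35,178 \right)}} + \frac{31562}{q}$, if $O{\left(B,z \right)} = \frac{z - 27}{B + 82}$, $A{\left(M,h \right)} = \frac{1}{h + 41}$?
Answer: $\frac{362298449}{27347308} \approx 13.248$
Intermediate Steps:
$A{\left(M,h \right)} = \frac{1}{41 + h}$
$O{\left(B,z \right)} = \frac{-27 + z}{82 + B}$
$q = 2383$ ($q = 2400 - 17 = 2383$)
$\frac{A{\left(-18,187 \right)}}{O{\left(35,178 \right)}} + \frac{31562}{q} = \frac{1}{\left(41 + 187\right) \frac{-27 + 178}{82 + 35}} + \frac{31562}{2383} = \frac{1}{228 \cdot \frac{1}{117} \cdot 151} + 31562 \cdot \frac{1}{2383} = \frac{1}{228 \cdot \frac{1}{117} \cdot 151} + \frac{31562}{2383} = \frac{1}{228 \cdot \frac{151}{117}} + \frac{31562}{2383} = \frac{1}{228} \cdot \frac{117}{151} + \frac{31562}{2383} = \frac{39}{11476} + \frac{31562}{2383} = \frac{362298449}{27347308}$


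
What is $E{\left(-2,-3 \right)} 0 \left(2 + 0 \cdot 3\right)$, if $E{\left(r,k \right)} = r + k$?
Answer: $0$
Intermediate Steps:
$E{\left(r,k \right)} = k + r$
$E{\left(-2,-3 \right)} 0 \left(2 + 0 \cdot 3\right) = \left(-3 - 2\right) 0 \left(2 + 0 \cdot 3\right) = \left(-5\right) 0 \left(2 + 0\right) = 0 \cdot 2 = 0$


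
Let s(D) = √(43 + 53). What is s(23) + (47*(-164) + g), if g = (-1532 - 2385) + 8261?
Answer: -3364 + 4*√6 ≈ -3354.2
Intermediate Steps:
g = 4344 (g = -3917 + 8261 = 4344)
s(D) = 4*√6 (s(D) = √96 = 4*√6)
s(23) + (47*(-164) + g) = 4*√6 + (47*(-164) + 4344) = 4*√6 + (-7708 + 4344) = 4*√6 - 3364 = -3364 + 4*√6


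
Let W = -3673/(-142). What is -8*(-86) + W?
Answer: 101369/142 ≈ 713.87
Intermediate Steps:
W = 3673/142 (W = -3673*(-1/142) = 3673/142 ≈ 25.866)
-8*(-86) + W = -8*(-86) + 3673/142 = 688 + 3673/142 = 101369/142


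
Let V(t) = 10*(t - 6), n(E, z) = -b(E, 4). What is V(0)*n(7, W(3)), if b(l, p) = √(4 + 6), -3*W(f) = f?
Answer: 60*√10 ≈ 189.74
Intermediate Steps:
W(f) = -f/3
b(l, p) = √10
n(E, z) = -√10
V(t) = -60 + 10*t (V(t) = 10*(-6 + t) = -60 + 10*t)
V(0)*n(7, W(3)) = (-60 + 10*0)*(-√10) = (-60 + 0)*(-√10) = -(-60)*√10 = 60*√10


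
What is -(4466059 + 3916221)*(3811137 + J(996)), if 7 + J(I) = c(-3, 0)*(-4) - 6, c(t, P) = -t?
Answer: -31945807895360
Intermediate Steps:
J(I) = -25 (J(I) = -7 + (-1*(-3)*(-4) - 6) = -7 + (3*(-4) - 6) = -7 + (-12 - 6) = -7 - 18 = -25)
-(4466059 + 3916221)*(3811137 + J(996)) = -(4466059 + 3916221)*(3811137 - 25) = -8382280*3811112 = -1*31945807895360 = -31945807895360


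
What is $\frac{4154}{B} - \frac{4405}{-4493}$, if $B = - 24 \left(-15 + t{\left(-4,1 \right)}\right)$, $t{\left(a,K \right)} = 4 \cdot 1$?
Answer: $\frac{9913421}{593076} \approx 16.715$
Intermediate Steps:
$t{\left(a,K \right)} = 4$
$B = 264$ ($B = - 24 \left(-15 + 4\right) = \left(-24\right) \left(-11\right) = 264$)
$\frac{4154}{B} - \frac{4405}{-4493} = \frac{4154}{264} - \frac{4405}{-4493} = 4154 \cdot \frac{1}{264} - - \frac{4405}{4493} = \frac{2077}{132} + \frac{4405}{4493} = \frac{9913421}{593076}$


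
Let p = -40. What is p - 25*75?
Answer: -1915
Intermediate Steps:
p - 25*75 = -40 - 25*75 = -40 - 1875 = -1915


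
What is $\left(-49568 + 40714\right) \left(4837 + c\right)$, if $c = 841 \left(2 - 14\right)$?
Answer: $46527770$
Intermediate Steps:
$c = -10092$ ($c = 841 \left(2 - 14\right) = 841 \left(-12\right) = -10092$)
$\left(-49568 + 40714\right) \left(4837 + c\right) = \left(-49568 + 40714\right) \left(4837 - 10092\right) = \left(-8854\right) \left(-5255\right) = 46527770$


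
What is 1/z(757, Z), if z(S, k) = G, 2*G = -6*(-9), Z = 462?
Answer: 1/27 ≈ 0.037037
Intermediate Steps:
G = 27 (G = (-6*(-9))/2 = (1/2)*54 = 27)
z(S, k) = 27
1/z(757, Z) = 1/27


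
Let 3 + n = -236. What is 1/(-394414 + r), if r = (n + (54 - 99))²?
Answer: -1/313758 ≈ -3.1872e-6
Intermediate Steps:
n = -239 (n = -3 - 236 = -239)
r = 80656 (r = (-239 + (54 - 99))² = (-239 - 45)² = (-284)² = 80656)
1/(-394414 + r) = 1/(-394414 + 80656) = 1/(-313758) = -1/313758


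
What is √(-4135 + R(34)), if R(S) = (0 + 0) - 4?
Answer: I*√4139 ≈ 64.335*I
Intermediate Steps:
R(S) = -4 (R(S) = 0 - 4 = -4)
√(-4135 + R(34)) = √(-4135 - 4) = √(-4139) = I*√4139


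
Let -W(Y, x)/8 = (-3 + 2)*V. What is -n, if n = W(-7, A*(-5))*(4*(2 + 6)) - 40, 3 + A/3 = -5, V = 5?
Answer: -1240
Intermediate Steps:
A = -24 (A = -9 + 3*(-5) = -9 - 15 = -24)
W(Y, x) = 40 (W(Y, x) = -8*(-3 + 2)*5 = -(-8)*5 = -8*(-5) = 40)
n = 1240 (n = 40*(4*(2 + 6)) - 40 = 40*(4*8) - 40 = 40*32 - 40 = 1280 - 40 = 1240)
-n = -1*1240 = -1240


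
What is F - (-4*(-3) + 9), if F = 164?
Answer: 143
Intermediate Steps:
F - (-4*(-3) + 9) = 164 - (-4*(-3) + 9) = 164 - (12 + 9) = 164 - 1*21 = 164 - 21 = 143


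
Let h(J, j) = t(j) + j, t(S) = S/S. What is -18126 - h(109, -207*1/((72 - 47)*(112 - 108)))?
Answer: -1812493/100 ≈ -18125.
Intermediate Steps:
t(S) = 1
h(J, j) = 1 + j
-18126 - h(109, -207*1/((72 - 47)*(112 - 108))) = -18126 - (1 - 207*1/((72 - 47)*(112 - 108))) = -18126 - (1 - 207/(25*4)) = -18126 - (1 - 207/100) = -18126 - 1*(-107/100) = -18126 + 107/100 = -1812493/100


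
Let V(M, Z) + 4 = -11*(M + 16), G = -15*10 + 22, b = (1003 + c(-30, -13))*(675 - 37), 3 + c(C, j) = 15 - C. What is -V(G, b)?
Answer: -1228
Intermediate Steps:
c(C, j) = 12 - C (c(C, j) = -3 + (15 - C) = 12 - C)
b = 666710 (b = (1003 + (12 - 1*(-30)))*(675 - 37) = (1003 + (12 + 30))*638 = (1003 + 42)*638 = 1045*638 = 666710)
G = -128 (G = -150 + 22 = -128)
V(M, Z) = -180 - 11*M (V(M, Z) = -4 - 11*(M + 16) = -4 - 11*(16 + M) = -4 + (-176 - 11*M) = -180 - 11*M)
-V(G, b) = -(-180 - 11*(-128)) = -(-180 + 1408) = -1*1228 = -1228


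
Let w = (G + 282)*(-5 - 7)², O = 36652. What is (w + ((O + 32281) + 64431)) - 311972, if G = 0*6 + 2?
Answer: -137712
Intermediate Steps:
G = 2 (G = 0 + 2 = 2)
w = 40896 (w = (2 + 282)*(-5 - 7)² = 284*(-12)² = 284*144 = 40896)
(w + ((O + 32281) + 64431)) - 311972 = (40896 + ((36652 + 32281) + 64431)) - 311972 = (40896 + (68933 + 64431)) - 311972 = (40896 + 133364) - 311972 = 174260 - 311972 = -137712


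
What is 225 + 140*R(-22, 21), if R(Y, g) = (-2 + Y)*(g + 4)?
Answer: -83775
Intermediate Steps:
R(Y, g) = (-2 + Y)*(4 + g)
225 + 140*R(-22, 21) = 225 + 140*(-8 - 2*21 + 4*(-22) - 22*21) = 225 + 140*(-8 - 42 - 88 - 462) = 225 + 140*(-600) = 225 - 84000 = -83775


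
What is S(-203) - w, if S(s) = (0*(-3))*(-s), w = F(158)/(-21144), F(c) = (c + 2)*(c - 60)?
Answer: 1960/2643 ≈ 0.74158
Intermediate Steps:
F(c) = (-60 + c)*(2 + c) (F(c) = (2 + c)*(-60 + c) = (-60 + c)*(2 + c))
w = -1960/2643 (w = (-120 + 158² - 58*158)/(-21144) = (-120 + 24964 - 9164)*(-1/21144) = 15680*(-1/21144) = -1960/2643 ≈ -0.74158)
S(s) = 0 (S(s) = 0*(-s) = 0)
S(-203) - w = 0 - 1*(-1960/2643) = 0 + 1960/2643 = 1960/2643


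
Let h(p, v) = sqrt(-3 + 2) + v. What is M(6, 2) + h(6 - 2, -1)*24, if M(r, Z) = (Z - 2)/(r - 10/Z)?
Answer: -24 + 24*I ≈ -24.0 + 24.0*I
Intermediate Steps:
M(r, Z) = (-2 + Z)/(r - 10/Z)
h(p, v) = I + v (h(p, v) = sqrt(-1) + v = I + v)
M(6, 2) + h(6 - 2, -1)*24 = 2*(-2 + 2)/(-10 + 2*6) + (I - 1)*24 = 2*0/(-10 + 12) + (-1 + I)*24 = 2*0/2 + (-24 + 24*I) = 2*(1/2)*0 + (-24 + 24*I) = 0 + (-24 + 24*I) = -24 + 24*I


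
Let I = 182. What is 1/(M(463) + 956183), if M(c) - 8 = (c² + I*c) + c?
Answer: 1/1255289 ≈ 7.9663e-7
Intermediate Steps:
M(c) = 8 + c² + 183*c (M(c) = 8 + ((c² + 182*c) + c) = 8 + (c² + 183*c) = 8 + c² + 183*c)
1/(M(463) + 956183) = 1/((8 + 463² + 183*463) + 956183) = 1/((8 + 214369 + 84729) + 956183) = 1/(299106 + 956183) = 1/1255289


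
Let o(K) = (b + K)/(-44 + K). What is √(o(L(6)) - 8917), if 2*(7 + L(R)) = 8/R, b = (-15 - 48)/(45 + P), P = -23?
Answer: I*√98403177774/3322 ≈ 94.429*I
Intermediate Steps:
b = -63/22 (b = (-15 - 48)/(45 - 23) = -63/22 ≈ -2.8636)
L(R) = -7 + 4/R (L(R) = -7 + (8/R)/2 = -7 + 4/R)
o(K) = (-63/22 + K)/(-44 + K)
√(o(L(6)) - 8917) = √((-63/22 + (-7 + 4/6))/(-44 + (-7 + 4/6)) - 8917) = √((-63/22 + (-7 + 4*(⅙)))/(-44 + (-7 + 4*(⅙))) - 8917) = √((-63/22 + (-7 + ⅔))/(-44 + (-7 + ⅔)) - 8917) = √((-63/22 - 19/3)/(-44 - 19/3) - 8917) = √(-607/66/(-151/3) - 8917) = √(-3/151*(-607/66) - 8917) = √(607/3322 - 8917) = √(-29621667/3322) = I*√98403177774/3322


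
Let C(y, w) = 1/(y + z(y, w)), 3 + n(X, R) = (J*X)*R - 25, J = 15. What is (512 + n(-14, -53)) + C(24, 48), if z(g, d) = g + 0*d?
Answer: 557473/48 ≈ 11614.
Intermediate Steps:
n(X, R) = -28 + 15*R*X (n(X, R) = -3 + ((15*X)*R - 25) = -3 + (15*R*X - 25) = -3 + (-25 + 15*R*X) = -28 + 15*R*X)
z(g, d) = g (z(g, d) = g + 0 = g)
C(y, w) = 1/(2*y) (C(y, w) = 1/(y + y) = 1/(2*y))
(512 + n(-14, -53)) + C(24, 48) = (512 + (-28 + 15*(-53)*(-14))) + (½)/24 = (512 + (-28 + 11130)) + (½)*(1/24) = (512 + 11102) + 1/48 = 11614 + 1/48 = 557473/48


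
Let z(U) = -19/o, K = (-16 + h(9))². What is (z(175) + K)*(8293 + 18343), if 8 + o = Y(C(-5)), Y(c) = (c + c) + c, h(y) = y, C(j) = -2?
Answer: 9389190/7 ≈ 1.3413e+6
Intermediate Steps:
Y(c) = 3*c (Y(c) = 2*c + c = 3*c)
K = 49 (K = (-16 + 9)² = (-7)² = 49)
o = -14 (o = -8 + 3*(-2) = -8 - 6 = -14)
z(U) = 19/14 (z(U) = -19/(-14) = -19*(-1/14) = 19/14)
(z(175) + K)*(8293 + 18343) = (19/14 + 49)*(8293 + 18343) = (705/14)*26636 = 9389190/7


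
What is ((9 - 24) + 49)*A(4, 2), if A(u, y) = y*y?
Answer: 136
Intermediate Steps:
A(u, y) = y²
((9 - 24) + 49)*A(4, 2) = ((9 - 24) + 49)*2² = (-15 + 49)*4 = 34*4 = 136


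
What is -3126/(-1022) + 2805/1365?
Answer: 33970/6643 ≈ 5.1137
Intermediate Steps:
-3126/(-1022) + 2805/1365 = -3126*(-1/1022) + 2805*(1/1365) = 1563/511 + 187/91 = 33970/6643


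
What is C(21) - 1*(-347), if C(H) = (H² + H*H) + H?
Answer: 1250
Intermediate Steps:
C(H) = H + 2*H² (C(H) = (H² + H²) + H = 2*H² + H = H + 2*H²)
C(21) - 1*(-347) = 21*(1 + 2*21) - 1*(-347) = 21*(1 + 42) + 347 = 21*43 + 347 = 903 + 347 = 1250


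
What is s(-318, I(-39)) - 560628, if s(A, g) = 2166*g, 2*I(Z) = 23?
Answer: -535719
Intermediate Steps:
I(Z) = 23/2 (I(Z) = (½)*23 = 23/2)
s(-318, I(-39)) - 560628 = 2166*(23/2) - 560628 = 24909 - 560628 = -535719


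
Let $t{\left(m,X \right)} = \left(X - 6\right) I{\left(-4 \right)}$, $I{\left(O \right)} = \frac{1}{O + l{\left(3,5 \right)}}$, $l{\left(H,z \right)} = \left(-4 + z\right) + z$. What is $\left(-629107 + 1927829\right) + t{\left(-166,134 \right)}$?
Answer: $1298786$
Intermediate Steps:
$l{\left(H,z \right)} = -4 + 2 z$
$I{\left(O \right)} = \frac{1}{6 + O}$ ($I{\left(O \right)} = \frac{1}{O + \left(-4 + 2 \cdot 5\right)} = \frac{1}{O + \left(-4 + 10\right)} = \frac{1}{O + 6} = \frac{1}{6 + O}$)
$t{\left(m,X \right)} = -3 + \frac{X}{2}$ ($t{\left(m,X \right)} = \frac{X - 6}{6 - 4} = \frac{-6 + X}{2} = \left(-6 + X\right) \frac{1}{2} = -3 + \frac{X}{2}$)
$\left(-629107 + 1927829\right) + t{\left(-166,134 \right)} = \left(-629107 + 1927829\right) + \left(-3 + \frac{1}{2} \cdot 134\right) = 1298722 + \left(-3 + 67\right) = 1298722 + 64 = 1298786$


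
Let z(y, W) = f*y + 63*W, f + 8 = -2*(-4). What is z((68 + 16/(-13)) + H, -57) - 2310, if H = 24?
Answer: -5901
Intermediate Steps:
f = 0 (f = -8 - 2*(-4) = -8 + 8 = 0)
z(y, W) = 63*W (z(y, W) = 0*y + 63*W = 0 + 63*W = 63*W)
z((68 + 16/(-13)) + H, -57) - 2310 = 63*(-57) - 2310 = -3591 - 2310 = -5901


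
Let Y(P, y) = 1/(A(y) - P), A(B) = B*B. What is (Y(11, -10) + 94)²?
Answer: 70006689/7921 ≈ 8838.1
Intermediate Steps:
A(B) = B²
Y(P, y) = 1/(y² - P)
(Y(11, -10) + 94)² = (1/((-10)² - 1*11) + 94)² = (1/(100 - 11) + 94)² = (1/89 + 94)² = (8367/89)² = 70006689/7921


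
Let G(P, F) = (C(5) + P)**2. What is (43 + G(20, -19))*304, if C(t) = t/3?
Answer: 1402048/9 ≈ 1.5578e+5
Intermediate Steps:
C(t) = t/3 (C(t) = t*(1/3) = t/3)
G(P, F) = (5/3 + P)**2 (G(P, F) = ((1/3)*5 + P)**2 = (5/3 + P)**2)
(43 + G(20, -19))*304 = (43 + (5 + 3*20)**2/9)*304 = (43 + (5 + 60)**2/9)*304 = (43 + (1/9)*65**2)*304 = (43 + (1/9)*4225)*304 = (43 + 4225/9)*304 = (4612/9)*304 = 1402048/9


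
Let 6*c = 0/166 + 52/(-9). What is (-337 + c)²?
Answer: 83265625/729 ≈ 1.1422e+5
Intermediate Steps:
c = -26/27 (c = (0/166 + 52/(-9))/6 = (0*(1/166) + 52*(-⅑))/6 = (0 - 52/9)/6 = (⅙)*(-52/9) = -26/27 ≈ -0.96296)
(-337 + c)² = (-337 - 26/27)² = (-9125/27)² = 83265625/729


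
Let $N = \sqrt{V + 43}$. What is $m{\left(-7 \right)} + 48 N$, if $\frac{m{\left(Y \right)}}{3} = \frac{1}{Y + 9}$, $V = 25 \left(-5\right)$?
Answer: $\frac{3}{2} + 48 i \sqrt{82} \approx 1.5 + 434.66 i$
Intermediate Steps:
$V = -125$
$m{\left(Y \right)} = \frac{3}{9 + Y}$ ($m{\left(Y \right)} = \frac{3}{Y + 9} = \frac{3}{9 + Y}$)
$N = i \sqrt{82}$ ($N = \sqrt{-125 + 43} = \sqrt{-82} = i \sqrt{82} \approx 9.0554 i$)
$m{\left(-7 \right)} + 48 N = \frac{3}{9 - 7} + 48 i \sqrt{82} = \frac{3}{2} + 48 i \sqrt{82}$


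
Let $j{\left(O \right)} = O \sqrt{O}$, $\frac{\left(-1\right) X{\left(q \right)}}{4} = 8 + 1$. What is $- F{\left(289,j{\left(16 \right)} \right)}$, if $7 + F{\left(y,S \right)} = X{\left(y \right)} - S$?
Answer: $107$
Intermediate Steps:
$X{\left(q \right)} = -36$ ($X{\left(q \right)} = - 4 \left(8 + 1\right) = \left(-4\right) 9 = -36$)
$j{\left(O \right)} = O^{\frac{3}{2}}$
$F{\left(y,S \right)} = -43 - S$ ($F{\left(y,S \right)} = -7 - \left(36 + S\right) = -43 - S$)
$- F{\left(289,j{\left(16 \right)} \right)} = - (-43 - 16^{\frac{3}{2}}) = - (-43 - 64) = \left(-1\right) \left(-107\right) = 107$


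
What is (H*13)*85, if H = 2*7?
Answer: 15470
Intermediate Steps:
H = 14
(H*13)*85 = (14*13)*85 = 182*85 = 15470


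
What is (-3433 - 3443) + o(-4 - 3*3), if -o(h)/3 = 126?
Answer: -7254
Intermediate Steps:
o(h) = -378 (o(h) = -3*126 = -378)
(-3433 - 3443) + o(-4 - 3*3) = (-3433 - 3443) - 378 = -6876 - 378 = -7254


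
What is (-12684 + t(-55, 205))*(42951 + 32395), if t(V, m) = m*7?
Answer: -847567154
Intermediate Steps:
t(V, m) = 7*m
(-12684 + t(-55, 205))*(42951 + 32395) = (-12684 + 7*205)*(42951 + 32395) = (-12684 + 1435)*75346 = -11249*75346 = -847567154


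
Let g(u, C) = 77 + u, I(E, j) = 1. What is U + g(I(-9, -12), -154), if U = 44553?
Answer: 44631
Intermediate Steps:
U + g(I(-9, -12), -154) = 44553 + (77 + 1) = 44553 + 78 = 44631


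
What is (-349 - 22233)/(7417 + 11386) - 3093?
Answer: -58180261/18803 ≈ -3094.2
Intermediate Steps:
(-349 - 22233)/(7417 + 11386) - 3093 = -22582/18803 - 3093 = -58180261/18803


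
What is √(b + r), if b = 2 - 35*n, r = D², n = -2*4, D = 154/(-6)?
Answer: √8467/3 ≈ 30.672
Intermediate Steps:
D = -77/3 (D = 154*(-⅙) = -77/3 ≈ -25.667)
n = -8
r = 5929/9 (r = (-77/3)² = 5929/9 ≈ 658.78)
b = 282 (b = 2 - 35*(-8) = 2 + 280 = 282)
√(b + r) = √(282 + 5929/9) = √(8467/9) = √8467/3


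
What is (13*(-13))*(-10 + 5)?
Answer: 845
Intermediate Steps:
(13*(-13))*(-10 + 5) = -169*(-5) = 845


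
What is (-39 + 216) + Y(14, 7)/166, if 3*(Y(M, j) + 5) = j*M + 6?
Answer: 88235/498 ≈ 177.18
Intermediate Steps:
Y(M, j) = -3 + M*j/3 (Y(M, j) = -5 + (j*M + 6)/3 = -5 + (M*j + 6)/3 = -5 + (6 + M*j)/3 = -5 + (2 + M*j/3) = -3 + M*j/3)
(-39 + 216) + Y(14, 7)/166 = (-39 + 216) + (-3 + (⅓)*14*7)/166 = 177 + (-3 + 98/3)*(1/166) = 177 + (89/3)*(1/166) = 177 + 89/498 = 88235/498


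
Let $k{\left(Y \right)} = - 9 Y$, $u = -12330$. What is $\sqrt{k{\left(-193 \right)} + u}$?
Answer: $3 i \sqrt{1177} \approx 102.92 i$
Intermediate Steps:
$\sqrt{k{\left(-193 \right)} + u} = \sqrt{\left(-9\right) \left(-193\right) - 12330} = \sqrt{1737 - 12330} = \sqrt{-10593} = 3 i \sqrt{1177}$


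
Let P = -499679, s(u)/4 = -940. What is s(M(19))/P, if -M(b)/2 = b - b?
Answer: 3760/499679 ≈ 0.0075248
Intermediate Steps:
M(b) = 0 (M(b) = -2*(b - b) = -2*0 = 0)
s(u) = -3760 (s(u) = 4*(-940) = -3760)
s(M(19))/P = -3760/(-499679) = -3760*(-1/499679) = 3760/499679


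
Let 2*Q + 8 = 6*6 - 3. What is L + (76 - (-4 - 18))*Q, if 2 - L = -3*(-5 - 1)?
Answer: 1209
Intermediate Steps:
Q = 25/2 (Q = -4 + (6*6 - 3)/2 = -4 + (36 - 3)/2 = -4 + (½)*33 = -4 + 33/2 = 25/2 ≈ 12.500)
L = -16 (L = 2 - (-3)*(-5 - 1) = 2 - (-3)*(-6) = 2 - 1*18 = 2 - 18 = -16)
L + (76 - (-4 - 18))*Q = -16 + (76 - (-4 - 18))*(25/2) = -16 + (76 - 1*(-22))*(25/2) = -16 + (76 + 22)*(25/2) = -16 + 98*(25/2) = -16 + 1225 = 1209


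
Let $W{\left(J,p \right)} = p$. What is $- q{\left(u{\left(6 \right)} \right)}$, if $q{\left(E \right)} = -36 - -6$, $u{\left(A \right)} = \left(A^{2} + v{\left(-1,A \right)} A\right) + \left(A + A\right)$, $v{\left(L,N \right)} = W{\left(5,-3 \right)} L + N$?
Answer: $30$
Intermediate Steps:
$v{\left(L,N \right)} = N - 3 L$ ($v{\left(L,N \right)} = - 3 L + N = N - 3 L$)
$u{\left(A \right)} = A^{2} + 2 A + A \left(3 + A\right)$ ($u{\left(A \right)} = \left(A^{2} + \left(A - -3\right) A\right) + \left(A + A\right) = \left(A^{2} + \left(A + 3\right) A\right) + 2 A = \left(A^{2} + \left(3 + A\right) A\right) + 2 A = \left(A^{2} + A \left(3 + A\right)\right) + 2 A = A^{2} + 2 A + A \left(3 + A\right)$)
$q{\left(E \right)} = -30$ ($q{\left(E \right)} = -36 + 6 = -30$)
$- q{\left(u{\left(6 \right)} \right)} = \left(-1\right) \left(-30\right) = 30$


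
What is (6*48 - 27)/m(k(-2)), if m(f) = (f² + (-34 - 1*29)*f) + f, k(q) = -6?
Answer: 87/136 ≈ 0.63971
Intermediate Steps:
m(f) = f² - 62*f (m(f) = (f² + (-34 - 29)*f) + f = (f² - 63*f) + f = f² - 62*f)
(6*48 - 27)/m(k(-2)) = (6*48 - 27)/((-6*(-62 - 6))) = (288 - 27)/((-6*(-68))) = 261/408 = 261*(1/408) = 87/136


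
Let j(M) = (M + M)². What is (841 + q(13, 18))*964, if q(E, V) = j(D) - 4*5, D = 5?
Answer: 887844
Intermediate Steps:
j(M) = 4*M² (j(M) = (2*M)² = 4*M²)
q(E, V) = 80 (q(E, V) = 4*5² - 4*5 = 4*25 - 20 = 100 - 20 = 80)
(841 + q(13, 18))*964 = (841 + 80)*964 = 921*964 = 887844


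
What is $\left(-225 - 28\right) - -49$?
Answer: $-204$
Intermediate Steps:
$\left(-225 - 28\right) - -49 = \left(-225 - 28\right) + \left(-39 + 88\right) = -253 + 49 = -204$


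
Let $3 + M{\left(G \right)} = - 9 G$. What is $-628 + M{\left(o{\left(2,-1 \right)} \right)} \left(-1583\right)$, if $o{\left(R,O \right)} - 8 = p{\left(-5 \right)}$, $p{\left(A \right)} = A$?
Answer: $46862$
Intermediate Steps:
$o{\left(R,O \right)} = 3$ ($o{\left(R,O \right)} = 8 - 5 = 3$)
$M{\left(G \right)} = -3 - 9 G$
$-628 + M{\left(o{\left(2,-1 \right)} \right)} \left(-1583\right) = -628 + \left(-3 - 27\right) \left(-1583\right) = -628 - -47490 = -628 + 47490 = 46862$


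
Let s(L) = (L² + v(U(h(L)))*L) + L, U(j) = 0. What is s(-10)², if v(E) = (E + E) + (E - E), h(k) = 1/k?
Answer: 8100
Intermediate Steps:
v(E) = 2*E (v(E) = 2*E + 0 = 2*E)
s(L) = L + L² (s(L) = (L² + (2*0)*L) + L = (L² + 0*L) + L = (L² + 0) + L = L² + L = L + L²)
s(-10)² = (-10*(1 - 10))² = (-10*(-9))² = 90² = 8100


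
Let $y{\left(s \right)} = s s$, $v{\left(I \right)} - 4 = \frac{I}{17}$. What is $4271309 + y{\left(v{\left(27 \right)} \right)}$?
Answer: $\frac{1234417326}{289} \approx 4.2713 \cdot 10^{6}$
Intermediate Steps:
$v{\left(I \right)} = 4 + \frac{I}{17}$
$y{\left(s \right)} = s^{2}$
$4271309 + y{\left(v{\left(27 \right)} \right)} = 4271309 + \left(4 + \frac{1}{17} \cdot 27\right)^{2} = 4271309 + \left(4 + \frac{27}{17}\right)^{2} = 4271309 + \left(\frac{95}{17}\right)^{2} = 4271309 + \frac{9025}{289} = \frac{1234417326}{289}$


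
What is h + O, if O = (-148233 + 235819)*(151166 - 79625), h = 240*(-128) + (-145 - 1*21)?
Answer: 6265959140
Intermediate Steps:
h = -30886 (h = -30720 + (-145 - 21) = -30720 - 166 = -30886)
O = 6265990026 (O = 87586*71541 = 6265990026)
h + O = -30886 + 6265990026 = 6265959140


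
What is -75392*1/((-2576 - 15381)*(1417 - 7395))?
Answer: -37696/53673473 ≈ -0.00070232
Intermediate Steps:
-75392*1/((-2576 - 15381)*(1417 - 7395)) = -75392/((-17957*(-5978))) = -75392/107346946 = -75392*1/107346946 = -37696/53673473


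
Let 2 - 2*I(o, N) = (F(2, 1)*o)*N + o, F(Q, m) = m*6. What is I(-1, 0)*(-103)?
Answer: -309/2 ≈ -154.50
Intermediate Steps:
F(Q, m) = 6*m
I(o, N) = 1 - o/2 - 3*N*o (I(o, N) = 1 - (((6*1)*o)*N + o)/2 = 1 - ((6*o)*N + o)/2 = 1 - (6*N*o + o)/2 = 1 - (o + 6*N*o)/2 = 1 + (-o/2 - 3*N*o) = 1 - o/2 - 3*N*o)
I(-1, 0)*(-103) = (1 - ½*(-1) - 3*0*(-1))*(-103) = (1 + ½ + 0)*(-103) = (3/2)*(-103) = -309/2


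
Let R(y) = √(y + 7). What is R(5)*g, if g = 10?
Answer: 20*√3 ≈ 34.641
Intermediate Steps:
R(y) = √(7 + y)
R(5)*g = √(7 + 5)*10 = √12*10 = (2*√3)*10 = 20*√3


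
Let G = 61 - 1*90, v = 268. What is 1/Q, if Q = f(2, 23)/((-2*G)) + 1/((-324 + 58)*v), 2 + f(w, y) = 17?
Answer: 2067352/534631 ≈ 3.8669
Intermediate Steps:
f(w, y) = 15 (f(w, y) = -2 + 17 = 15)
G = -29 (G = 61 - 90 = -29)
Q = 534631/2067352 (Q = 15/((-2*(-29))) + 1/((-324 + 58)*268) = 15/58 + (1/268)/(-266) = 15*(1/58) - 1/266*1/268 = 15/58 - 1/71288 = 534631/2067352 ≈ 0.25861)
1/Q = 1/(534631/2067352) = 2067352/534631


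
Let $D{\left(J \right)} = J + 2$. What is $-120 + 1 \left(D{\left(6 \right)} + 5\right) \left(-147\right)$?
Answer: $-2031$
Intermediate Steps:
$D{\left(J \right)} = 2 + J$
$-120 + 1 \left(D{\left(6 \right)} + 5\right) \left(-147\right) = -120 + 1 \left(\left(2 + 6\right) + 5\right) \left(-147\right) = -120 + 1 \left(8 + 5\right) \left(-147\right) = -120 + 1 \cdot 13 \left(-147\right) = -120 + 13 \left(-147\right) = -120 - 1911 = -2031$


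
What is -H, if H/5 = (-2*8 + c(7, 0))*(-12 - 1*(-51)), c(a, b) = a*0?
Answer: 3120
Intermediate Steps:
c(a, b) = 0
H = -3120 (H = 5*((-2*8 + 0)*(-12 - 1*(-51))) = 5*((-16 + 0)*(-12 + 51)) = 5*(-16*39) = 5*(-624) = -3120)
-H = -1*(-3120) = 3120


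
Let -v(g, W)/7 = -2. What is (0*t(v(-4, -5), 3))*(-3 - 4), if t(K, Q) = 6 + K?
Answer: 0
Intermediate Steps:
v(g, W) = 14 (v(g, W) = -7*(-2) = 14)
(0*t(v(-4, -5), 3))*(-3 - 4) = (0*(6 + 14))*(-3 - 4) = (0*20)*(-7) = 0*(-7) = 0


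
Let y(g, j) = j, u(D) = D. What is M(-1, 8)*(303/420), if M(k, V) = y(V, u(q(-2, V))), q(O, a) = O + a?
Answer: 303/70 ≈ 4.3286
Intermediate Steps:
M(k, V) = -2 + V
M(-1, 8)*(303/420) = (-2 + 8)*(303/420) = 6*(303*(1/420)) = 6*(101/140) = 303/70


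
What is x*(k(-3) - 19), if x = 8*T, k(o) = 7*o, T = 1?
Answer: -320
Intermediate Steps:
x = 8 (x = 8*1 = 8)
x*(k(-3) - 19) = 8*(7*(-3) - 19) = 8*(-21 - 19) = 8*(-40) = -320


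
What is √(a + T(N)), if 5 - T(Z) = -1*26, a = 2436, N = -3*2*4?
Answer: √2467 ≈ 49.669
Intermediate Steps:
N = -24 (N = -6*4 = -24)
T(Z) = 31 (T(Z) = 5 - (-1)*26 = 5 - 1*(-26) = 5 + 26 = 31)
√(a + T(N)) = √(2436 + 31) = √2467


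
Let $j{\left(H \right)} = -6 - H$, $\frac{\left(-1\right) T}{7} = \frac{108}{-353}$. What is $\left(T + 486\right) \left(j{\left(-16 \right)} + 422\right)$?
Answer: $\frac{74439648}{353} \approx 2.1088 \cdot 10^{5}$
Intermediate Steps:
$T = \frac{756}{353}$ ($T = - 7 \frac{108}{-353} = - 7 \cdot 108 \left(- \frac{1}{353}\right) = \left(-7\right) \left(- \frac{108}{353}\right) = \frac{756}{353} \approx 2.1416$)
$\left(T + 486\right) \left(j{\left(-16 \right)} + 422\right) = \left(\frac{756}{353} + 486\right) \left(\left(-6 - -16\right) + 422\right) = \frac{172314 \left(\left(-6 + 16\right) + 422\right)}{353} = \frac{172314 \left(10 + 422\right)}{353} = \frac{172314}{353} \cdot 432 = \frac{74439648}{353}$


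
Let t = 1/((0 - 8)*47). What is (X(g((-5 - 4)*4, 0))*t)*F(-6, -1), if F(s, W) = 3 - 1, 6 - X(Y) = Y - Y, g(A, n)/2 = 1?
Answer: -3/94 ≈ -0.031915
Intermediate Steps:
g(A, n) = 2 (g(A, n) = 2*1 = 2)
X(Y) = 6 (X(Y) = 6 - (Y - Y) = 6 - 1*0 = 6 + 0 = 6)
F(s, W) = 2
t = -1/376 (t = (1/47)/(-8) = -⅛*1/47 = -1/376 ≈ -0.0026596)
(X(g((-5 - 4)*4, 0))*t)*F(-6, -1) = (6*(-1/376))*2 = -3/188*2 = -3/94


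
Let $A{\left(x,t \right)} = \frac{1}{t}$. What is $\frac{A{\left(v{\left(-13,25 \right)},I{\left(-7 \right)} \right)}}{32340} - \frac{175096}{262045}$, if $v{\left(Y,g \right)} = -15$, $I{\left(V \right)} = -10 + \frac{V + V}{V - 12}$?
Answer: $- \frac{28474954157}{42614806080} \approx -0.66819$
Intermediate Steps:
$I{\left(V \right)} = -10 + \frac{2 V}{-12 + V}$
$\frac{A{\left(v{\left(-13,25 \right)},I{\left(-7 \right)} \right)}}{32340} - \frac{175096}{262045} = \frac{1}{\frac{8 \left(15 - -7\right)}{-12 - 7} \cdot 32340} - \frac{175096}{262045} = \frac{1}{8 \frac{1}{-19} \left(15 + 7\right)} \frac{1}{32340} - \frac{175096}{262045} = \frac{1}{8 \left(- \frac{1}{19}\right) 22} \cdot \frac{1}{32340} - \frac{175096}{262045} = \frac{1}{- \frac{176}{19}} \cdot \frac{1}{32340} - \frac{175096}{262045} = \left(- \frac{19}{176}\right) \frac{1}{32340} - \frac{175096}{262045} = - \frac{19}{5691840} - \frac{175096}{262045} = - \frac{28474954157}{42614806080}$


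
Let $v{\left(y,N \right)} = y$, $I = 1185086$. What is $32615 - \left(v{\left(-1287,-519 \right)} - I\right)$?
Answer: $1218988$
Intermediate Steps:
$32615 - \left(v{\left(-1287,-519 \right)} - I\right) = 32615 - \left(-1287 - 1185086\right) = 32615 - -1186373 = 32615 + 1186373 = 1218988$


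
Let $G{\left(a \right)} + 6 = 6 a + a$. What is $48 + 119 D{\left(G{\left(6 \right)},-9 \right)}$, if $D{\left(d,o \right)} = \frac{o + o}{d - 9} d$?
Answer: $-2808$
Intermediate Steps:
$G{\left(a \right)} = -6 + 7 a$ ($G{\left(a \right)} = -6 + \left(6 a + a\right) = -6 + 7 a$)
$D{\left(d,o \right)} = \frac{2 d o}{-9 + d}$ ($D{\left(d,o \right)} = \frac{2 o}{-9 + d} d = \frac{2 d o}{-9 + d}$)
$48 + 119 D{\left(G{\left(6 \right)},-9 \right)} = 48 + 119 \cdot 2 \left(-6 + 7 \cdot 6\right) \left(-9\right) \frac{1}{-9 + \left(-6 + 7 \cdot 6\right)} = 48 + 119 \cdot 2 \left(-6 + 42\right) \left(-9\right) \frac{1}{-9 + \left(-6 + 42\right)} = 48 + 119 \cdot 2 \cdot 36 \left(-9\right) \frac{1}{-9 + 36} = 48 + 119 \cdot 2 \cdot 36 \left(-9\right) \frac{1}{27} = 48 + 119 \left(-24\right) = 48 - 2856 = -2808$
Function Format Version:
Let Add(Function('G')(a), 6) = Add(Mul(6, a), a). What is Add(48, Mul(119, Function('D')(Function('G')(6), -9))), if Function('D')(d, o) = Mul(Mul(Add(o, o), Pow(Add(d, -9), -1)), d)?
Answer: -2808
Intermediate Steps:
Function('G')(a) = Add(-6, Mul(7, a)) (Function('G')(a) = Add(-6, Add(Mul(6, a), a)) = Add(-6, Mul(7, a)))
Function('D')(d, o) = Mul(2, d, o, Pow(Add(-9, d), -1)) (Function('D')(d, o) = Mul(Mul(Mul(2, o), Pow(Add(-9, d), -1)), d) = Mul(Mul(2, o, Pow(Add(-9, d), -1)), d) = Mul(2, d, o, Pow(Add(-9, d), -1)))
Add(48, Mul(119, Function('D')(Function('G')(6), -9))) = Add(48, Mul(119, Mul(2, Add(-6, Mul(7, 6)), -9, Pow(Add(-9, Add(-6, Mul(7, 6))), -1)))) = Add(48, Mul(119, Mul(2, Add(-6, 42), -9, Pow(Add(-9, Add(-6, 42)), -1)))) = Add(48, Mul(119, Mul(2, 36, -9, Pow(Add(-9, 36), -1)))) = Add(48, Mul(119, Mul(2, 36, -9, Pow(27, -1)))) = Add(48, Mul(119, Mul(2, 36, -9, Rational(1, 27)))) = Add(48, Mul(119, -24)) = Add(48, -2856) = -2808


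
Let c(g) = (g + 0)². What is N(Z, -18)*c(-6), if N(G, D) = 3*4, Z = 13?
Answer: 432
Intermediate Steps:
N(G, D) = 12
c(g) = g²
N(Z, -18)*c(-6) = 12*(-6)² = 12*36 = 432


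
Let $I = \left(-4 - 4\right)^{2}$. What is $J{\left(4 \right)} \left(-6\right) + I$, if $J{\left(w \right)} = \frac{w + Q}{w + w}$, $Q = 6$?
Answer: $\frac{113}{2} \approx 56.5$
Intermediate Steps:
$I = 64$ ($I = \left(-8\right)^{2} = 64$)
$J{\left(w \right)} = \frac{6 + w}{2 w}$ ($J{\left(w \right)} = \frac{w + 6}{w + w} = \frac{6 + w}{2 w}$)
$J{\left(4 \right)} \left(-6\right) + I = \frac{6 + 4}{2 \cdot 4} \left(-6\right) + 64 = \frac{1}{2} \cdot \frac{1}{4} \cdot 10 \left(-6\right) + 64 = \frac{5}{4} \left(-6\right) + 64 = - \frac{15}{2} + 64 = \frac{113}{2}$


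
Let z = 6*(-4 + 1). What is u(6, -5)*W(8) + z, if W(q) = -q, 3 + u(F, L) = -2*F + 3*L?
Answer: 222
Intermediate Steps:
u(F, L) = -3 - 2*F + 3*L (u(F, L) = -3 + (-2*F + 3*L) = -3 - 2*F + 3*L)
z = -18 (z = 6*(-3) = -18)
u(6, -5)*W(8) + z = (-3 - 2*6 + 3*(-5))*(-1*8) - 18 = (-3 - 12 - 15)*(-8) - 18 = -30*(-8) - 18 = 240 - 18 = 222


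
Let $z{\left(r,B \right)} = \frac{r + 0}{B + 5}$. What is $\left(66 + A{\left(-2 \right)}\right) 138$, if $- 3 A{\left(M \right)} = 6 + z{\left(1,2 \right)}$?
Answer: $\frac{61778}{7} \approx 8825.4$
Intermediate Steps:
$z{\left(r,B \right)} = \frac{r}{5 + B}$
$A{\left(M \right)} = - \frac{43}{21}$ ($A{\left(M \right)} = - \frac{6 + 1 \frac{1}{5 + 2}}{3} = - \frac{6 + 1 \cdot \frac{1}{7}}{3} = - \frac{6 + \frac{1}{7}}{3} = \left(- \frac{1}{3}\right) \frac{43}{7} = - \frac{43}{21}$)
$\left(66 + A{\left(-2 \right)}\right) 138 = \left(66 - \frac{43}{21}\right) 138 = \frac{1343}{21} \cdot 138 = \frac{61778}{7}$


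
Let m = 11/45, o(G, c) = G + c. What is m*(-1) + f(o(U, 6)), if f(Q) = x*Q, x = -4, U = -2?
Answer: -731/45 ≈ -16.244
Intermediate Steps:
f(Q) = -4*Q
m = 11/45 (m = 11*(1/45) = 11/45 ≈ 0.24444)
m*(-1) + f(o(U, 6)) = (11/45)*(-1) - 4*(-2 + 6) = -11/45 - 4*4 = -11/45 - 16 = -731/45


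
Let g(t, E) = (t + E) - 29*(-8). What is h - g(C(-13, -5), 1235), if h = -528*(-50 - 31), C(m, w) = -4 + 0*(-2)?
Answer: 41305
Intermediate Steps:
C(m, w) = -4 (C(m, w) = -4 + 0 = -4)
g(t, E) = 232 + E + t (g(t, E) = (E + t) + 232 = 232 + E + t)
h = 42768 (h = -528*(-81) = 42768)
h - g(C(-13, -5), 1235) = 42768 - (232 + 1235 - 4) = 42768 - 1*1463 = 42768 - 1463 = 41305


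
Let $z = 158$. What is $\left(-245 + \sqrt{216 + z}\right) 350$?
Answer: $-85750 + 350 \sqrt{374} \approx -78981.0$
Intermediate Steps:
$\left(-245 + \sqrt{216 + z}\right) 350 = \left(-245 + \sqrt{216 + 158}\right) 350 = \left(-245 + \sqrt{374}\right) 350 = -85750 + 350 \sqrt{374}$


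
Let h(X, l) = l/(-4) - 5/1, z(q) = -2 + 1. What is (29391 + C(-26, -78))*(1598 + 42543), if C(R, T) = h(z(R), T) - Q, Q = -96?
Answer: 2604451423/2 ≈ 1.3022e+9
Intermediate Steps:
z(q) = -1
h(X, l) = -5 - l/4 (h(X, l) = l*(-1/4) - 5*1 = -l/4 - 5 = -5 - l/4)
C(R, T) = 91 - T/4 (C(R, T) = (-5 - T/4) - 1*(-96) = (-5 - T/4) + 96 = 91 - T/4)
(29391 + C(-26, -78))*(1598 + 42543) = (29391 + (91 - 1/4*(-78)))*(1598 + 42543) = (29391 + (91 + 39/2))*44141 = (29391 + 221/2)*44141 = (59003/2)*44141 = 2604451423/2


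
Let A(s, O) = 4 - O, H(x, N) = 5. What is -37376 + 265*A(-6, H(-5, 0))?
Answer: -37641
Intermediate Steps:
-37376 + 265*A(-6, H(-5, 0)) = -37376 + 265*(4 - 1*5) = -37376 + 265*(4 - 5) = -37376 + 265*(-1) = -37376 - 265 = -37641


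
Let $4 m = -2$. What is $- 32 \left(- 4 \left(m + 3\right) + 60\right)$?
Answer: $-1600$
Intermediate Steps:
$m = - \frac{1}{2}$ ($m = \frac{1}{4} \left(-2\right) = - \frac{1}{2} \approx -0.5$)
$- 32 \left(- 4 \left(m + 3\right) + 60\right) = - 32 \left(- 4 \left(- \frac{1}{2} + 3\right) + 60\right) = - 32 \left(\left(-4\right) \frac{5}{2} + 60\right) = - 32 \left(-10 + 60\right) = \left(-32\right) 50 = -1600$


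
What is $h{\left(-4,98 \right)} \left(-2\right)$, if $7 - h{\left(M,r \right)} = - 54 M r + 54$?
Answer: $42430$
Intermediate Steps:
$h{\left(M,r \right)} = -47 + 54 M r$ ($h{\left(M,r \right)} = 7 - \left(- 54 M r + 54\right) = 7 - \left(54 - 54 M r\right) = 7 + \left(-54 + 54 M r\right) = -47 + 54 M r$)
$h{\left(-4,98 \right)} \left(-2\right) = \left(-47 + 54 \left(-4\right) 98\right) \left(-2\right) = \left(-47 - 21168\right) \left(-2\right) = \left(-21215\right) \left(-2\right) = 42430$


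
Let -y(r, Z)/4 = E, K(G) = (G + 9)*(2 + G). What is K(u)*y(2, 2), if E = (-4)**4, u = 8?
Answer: -174080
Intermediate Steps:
E = 256
K(G) = (2 + G)*(9 + G) (K(G) = (9 + G)*(2 + G) = (2 + G)*(9 + G))
y(r, Z) = -1024 (y(r, Z) = -4*256 = -1024)
K(u)*y(2, 2) = (18 + 8**2 + 11*8)*(-1024) = (18 + 64 + 88)*(-1024) = 170*(-1024) = -174080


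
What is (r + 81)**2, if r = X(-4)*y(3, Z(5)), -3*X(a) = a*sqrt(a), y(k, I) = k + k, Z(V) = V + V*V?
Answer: 6305 + 2592*I ≈ 6305.0 + 2592.0*I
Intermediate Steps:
Z(V) = V + V**2
y(k, I) = 2*k
X(a) = -a**(3/2)/3 (X(a) = -a*sqrt(a)/3 = -a**(3/2)/3)
r = 16*I (r = (-(-8)*I/3)*(2*3) = -(-8)*I/3*6 = (8*I/3)*6 = 16*I ≈ 16.0*I)
(r + 81)**2 = (16*I + 81)**2 = (81 + 16*I)**2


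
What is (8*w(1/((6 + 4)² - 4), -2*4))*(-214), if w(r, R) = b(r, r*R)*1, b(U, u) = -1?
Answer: 1712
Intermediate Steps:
w(r, R) = -1 (w(r, R) = -1*1 = -1)
(8*w(1/((6 + 4)² - 4), -2*4))*(-214) = (8*(-1))*(-214) = -8*(-214) = 1712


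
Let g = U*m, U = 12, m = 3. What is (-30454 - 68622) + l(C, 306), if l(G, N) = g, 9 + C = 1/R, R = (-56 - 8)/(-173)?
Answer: -99040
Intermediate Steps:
R = 64/173 (R = -64*(-1/173) = 64/173 ≈ 0.36994)
C = -403/64 (C = -9 + 1/(64/173) = -9 + 173/64 = -403/64 ≈ -6.2969)
g = 36 (g = 12*3 = 36)
l(G, N) = 36
(-30454 - 68622) + l(C, 306) = (-30454 - 68622) + 36 = -99076 + 36 = -99040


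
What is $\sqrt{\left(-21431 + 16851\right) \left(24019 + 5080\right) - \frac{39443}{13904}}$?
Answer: $\frac{i \sqrt{1610286260205887}}{3476} \approx 11544.0 i$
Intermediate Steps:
$\sqrt{\left(-21431 + 16851\right) \left(24019 + 5080\right) - \frac{39443}{13904}} = \sqrt{\left(-4580\right) 29099 - \frac{39443}{13904}} = \sqrt{-133273420 - \frac{39443}{13904}} = \sqrt{- \frac{1853033671123}{13904}} = \frac{i \sqrt{1610286260205887}}{3476}$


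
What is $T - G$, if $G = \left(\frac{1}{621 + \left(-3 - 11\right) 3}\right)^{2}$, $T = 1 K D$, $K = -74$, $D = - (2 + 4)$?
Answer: $\frac{148847003}{335241} \approx 444.0$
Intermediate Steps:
$D = -6$ ($D = \left(-1\right) 6 = -6$)
$T = 444$ ($T = 1 \left(-74\right) \left(-6\right) = \left(-74\right) \left(-6\right) = 444$)
$G = \frac{1}{335241}$ ($G = \left(\frac{1}{621 - 42}\right)^{2} = \left(\frac{1}{579}\right)^{2} = \frac{1}{335241} \approx 2.9829 \cdot 10^{-6}$)
$T - G = 444 - \frac{1}{335241} = \frac{148847003}{335241}$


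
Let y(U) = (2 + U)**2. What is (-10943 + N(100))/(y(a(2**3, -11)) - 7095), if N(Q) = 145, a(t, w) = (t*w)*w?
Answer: -10798/933805 ≈ -0.011563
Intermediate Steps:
a(t, w) = t*w**2
(-10943 + N(100))/(y(a(2**3, -11)) - 7095) = (-10943 + 145)/((2 + 2**3*(-11)**2)**2 - 7095) = -10798/((2 + 8*121)**2 - 7095) = -10798/((2 + 968)**2 - 7095) = -10798/(970**2 - 7095) = -10798/(940900 - 7095) = -10798/933805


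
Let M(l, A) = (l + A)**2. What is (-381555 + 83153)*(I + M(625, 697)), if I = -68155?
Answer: -501174812658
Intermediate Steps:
M(l, A) = (A + l)**2
(-381555 + 83153)*(I + M(625, 697)) = (-381555 + 83153)*(-68155 + (697 + 625)**2) = -298402*(-68155 + 1322**2) = -298402*(-68155 + 1747684) = -298402*1679529 = -501174812658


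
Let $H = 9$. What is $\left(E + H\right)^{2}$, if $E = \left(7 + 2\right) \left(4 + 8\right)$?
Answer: $13689$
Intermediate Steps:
$E = 108$ ($E = 9 \cdot 12 = 108$)
$\left(E + H\right)^{2} = \left(108 + 9\right)^{2} = 117^{2} = 13689$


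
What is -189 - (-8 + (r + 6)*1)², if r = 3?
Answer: -190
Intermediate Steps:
-189 - (-8 + (r + 6)*1)² = -189 - (-8 + (3 + 6)*1)² = -189 - (-8 + 9*1)² = -189 - (-8 + 9)² = -189 - 1*1² = -189 - 1*1 = -189 - 1 = -190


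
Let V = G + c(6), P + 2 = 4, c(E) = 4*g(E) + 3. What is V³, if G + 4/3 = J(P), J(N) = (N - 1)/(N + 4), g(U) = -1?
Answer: -2197/216 ≈ -10.171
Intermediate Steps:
c(E) = -1 (c(E) = 4*(-1) + 3 = -4 + 3 = -1)
P = 2 (P = -2 + 4 = 2)
J(N) = (-1 + N)/(4 + N)
G = -7/6 (G = -4/3 + (-1 + 2)/(4 + 2) = -4/3 + 1/6 = -4/3 + (⅙)*1 = -4/3 + ⅙ = -7/6 ≈ -1.1667)
V = -13/6 (V = -7/6 - 1 = -13/6 ≈ -2.1667)
V³ = (-13/6)³ = -2197/216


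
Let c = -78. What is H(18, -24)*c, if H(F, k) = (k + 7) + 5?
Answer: 936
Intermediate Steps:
H(F, k) = 12 + k (H(F, k) = (7 + k) + 5 = 12 + k)
H(18, -24)*c = (12 - 24)*(-78) = -12*(-78) = 936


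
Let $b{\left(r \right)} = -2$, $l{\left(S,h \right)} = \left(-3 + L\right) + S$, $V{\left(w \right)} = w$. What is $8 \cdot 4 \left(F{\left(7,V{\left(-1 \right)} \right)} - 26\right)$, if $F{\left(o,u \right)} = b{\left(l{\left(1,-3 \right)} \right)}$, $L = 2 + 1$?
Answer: $-896$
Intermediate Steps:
$L = 3$
$l{\left(S,h \right)} = S$ ($l{\left(S,h \right)} = \left(-3 + 3\right) + S = 0 + S = S$)
$F{\left(o,u \right)} = -2$
$8 \cdot 4 \left(F{\left(7,V{\left(-1 \right)} \right)} - 26\right) = 8 \cdot 4 \left(-2 - 26\right) = 32 \left(-28\right) = -896$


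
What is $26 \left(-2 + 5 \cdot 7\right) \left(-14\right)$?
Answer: $-12012$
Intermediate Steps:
$26 \left(-2 + 5 \cdot 7\right) \left(-14\right) = 26 \left(-2 + 35\right) \left(-14\right) = 26 \cdot 33 \left(-14\right) = 858 \left(-14\right) = -12012$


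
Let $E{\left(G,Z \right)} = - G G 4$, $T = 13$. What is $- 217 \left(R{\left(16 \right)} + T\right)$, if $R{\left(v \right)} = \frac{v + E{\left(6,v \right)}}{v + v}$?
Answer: $-1953$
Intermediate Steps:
$E{\left(G,Z \right)} = - 4 G^{2}$ ($E{\left(G,Z \right)} = - G^{2} \cdot 4 = - 4 G^{2}$)
$R{\left(v \right)} = \frac{-144 + v}{2 v}$ ($R{\left(v \right)} = \frac{v - 4 \cdot 6^{2}}{v + v} = \frac{v - 144}{2 v} = \left(v - 144\right) \frac{1}{2 v} = \left(-144 + v\right) \frac{1}{2 v} = \frac{-144 + v}{2 v}$)
$- 217 \left(R{\left(16 \right)} + T\right) = - 217 \left(\frac{-144 + 16}{2 \cdot 16} + 13\right) = - 217 \left(\frac{1}{2} \cdot \frac{1}{16} \left(-128\right) + 13\right) = - 217 \left(-4 + 13\right) = \left(-217\right) 9 = -1953$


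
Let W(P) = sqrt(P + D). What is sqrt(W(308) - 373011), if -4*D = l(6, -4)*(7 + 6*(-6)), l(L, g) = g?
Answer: sqrt(-373011 + 3*sqrt(31)) ≈ 610.73*I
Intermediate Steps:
D = -29 (D = -(-1)*(7 + 6*(-6)) = -(-1)*(7 - 36) = -(-1)*(-29) = -1/4*116 = -29)
W(P) = sqrt(-29 + P) (W(P) = sqrt(P - 29) = sqrt(-29 + P))
sqrt(W(308) - 373011) = sqrt(sqrt(-29 + 308) - 373011) = sqrt(sqrt(279) - 373011) = sqrt(3*sqrt(31) - 373011) = sqrt(-373011 + 3*sqrt(31))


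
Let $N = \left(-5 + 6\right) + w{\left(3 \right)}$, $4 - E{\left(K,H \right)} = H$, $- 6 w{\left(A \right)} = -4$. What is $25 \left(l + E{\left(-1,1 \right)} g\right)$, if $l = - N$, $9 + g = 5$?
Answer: $- \frac{1025}{3} \approx -341.67$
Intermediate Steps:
$g = -4$ ($g = -9 + 5 = -4$)
$w{\left(A \right)} = \frac{2}{3}$ ($w{\left(A \right)} = \left(- \frac{1}{6}\right) \left(-4\right) = \frac{2}{3}$)
$E{\left(K,H \right)} = 4 - H$
$N = \frac{5}{3}$ ($N = \left(-5 + 6\right) + \frac{2}{3} = 1 + \frac{2}{3} = \frac{5}{3} \approx 1.6667$)
$l = - \frac{5}{3}$ ($l = \left(-1\right) \frac{5}{3} = - \frac{5}{3} \approx -1.6667$)
$25 \left(l + E{\left(-1,1 \right)} g\right) = 25 \left(- \frac{5}{3} + \left(4 - 1\right) \left(-4\right)\right) = 25 \left(- \frac{5}{3} + 3 \left(-4\right)\right) = 25 \left(- \frac{5}{3} - 12\right) = 25 \left(- \frac{41}{3}\right) = - \frac{1025}{3}$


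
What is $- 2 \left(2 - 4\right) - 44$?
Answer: $-40$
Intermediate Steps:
$- 2 \left(2 - 4\right) - 44 = \left(-2\right) \left(-2\right) - 44 = 4 - 44 = -40$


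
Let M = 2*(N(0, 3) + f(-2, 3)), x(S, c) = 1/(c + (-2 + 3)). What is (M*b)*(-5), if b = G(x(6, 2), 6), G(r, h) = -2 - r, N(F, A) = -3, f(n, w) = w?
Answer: 0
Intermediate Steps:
x(S, c) = 1/(1 + c) (x(S, c) = 1/(c + 1) = 1/(1 + c))
M = 0 (M = 2*(-3 + 3) = 2*0 = 0)
b = -7/3 (b = -2 - 1/(1 + 2) = -2 - 1/3 = -2 - 1*⅓ = -2 - ⅓ = -7/3 ≈ -2.3333)
(M*b)*(-5) = (0*(-7/3))*(-5) = 0*(-5) = 0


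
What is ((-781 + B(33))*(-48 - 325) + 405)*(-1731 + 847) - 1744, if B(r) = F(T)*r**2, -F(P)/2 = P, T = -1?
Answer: 460275840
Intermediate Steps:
F(P) = -2*P
B(r) = 2*r**2 (B(r) = (-2*(-1))*r**2 = 2*r**2)
((-781 + B(33))*(-48 - 325) + 405)*(-1731 + 847) - 1744 = ((-781 + 2*33**2)*(-48 - 325) + 405)*(-1731 + 847) - 1744 = ((-781 + 2*1089)*(-373) + 405)*(-884) - 1744 = ((-781 + 2178)*(-373) + 405)*(-884) - 1744 = (1397*(-373) + 405)*(-884) - 1744 = (-521081 + 405)*(-884) - 1744 = -520676*(-884) - 1744 = 460277584 - 1744 = 460275840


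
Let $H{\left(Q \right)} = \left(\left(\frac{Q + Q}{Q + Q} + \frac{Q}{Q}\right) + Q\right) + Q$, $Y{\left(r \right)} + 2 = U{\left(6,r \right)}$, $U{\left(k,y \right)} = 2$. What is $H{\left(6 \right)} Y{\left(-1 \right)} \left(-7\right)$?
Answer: $0$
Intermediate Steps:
$Y{\left(r \right)} = 0$ ($Y{\left(r \right)} = -2 + 2 = 0$)
$H{\left(Q \right)} = 2 + 2 Q$ ($H{\left(Q \right)} = \left(\left(\frac{2 Q}{2 Q} + 1\right) + Q\right) + Q = \left(\left(2 Q \frac{1}{2 Q} + 1\right) + Q\right) + Q = \left(\left(1 + 1\right) + Q\right) + Q = \left(2 + Q\right) + Q = 2 + 2 Q$)
$H{\left(6 \right)} Y{\left(-1 \right)} \left(-7\right) = \left(2 + 2 \cdot 6\right) 0 \left(-7\right) = \left(2 + 12\right) 0 \left(-7\right) = 14 \cdot 0 \left(-7\right) = 0 \left(-7\right) = 0$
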